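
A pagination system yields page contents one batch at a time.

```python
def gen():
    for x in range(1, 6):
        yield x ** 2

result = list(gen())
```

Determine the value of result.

Step 1: For each x in range(1, 6), yield x**2:
  x=1: yield 1**2 = 1
  x=2: yield 2**2 = 4
  x=3: yield 3**2 = 9
  x=4: yield 4**2 = 16
  x=5: yield 5**2 = 25
Therefore result = [1, 4, 9, 16, 25].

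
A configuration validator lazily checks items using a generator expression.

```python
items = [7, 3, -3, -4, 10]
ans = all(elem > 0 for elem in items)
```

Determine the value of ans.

Step 1: Check elem > 0 for each element in [7, 3, -3, -4, 10]:
  7 > 0: True
  3 > 0: True
  -3 > 0: False
  -4 > 0: False
  10 > 0: True
Step 2: all() returns False.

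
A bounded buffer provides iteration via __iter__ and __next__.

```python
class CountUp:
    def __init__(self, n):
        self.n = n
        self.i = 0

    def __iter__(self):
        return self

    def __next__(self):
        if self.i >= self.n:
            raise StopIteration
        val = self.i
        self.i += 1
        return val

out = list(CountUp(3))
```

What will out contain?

Step 1: CountUp(3) creates an iterator counting 0 to 2.
Step 2: list() consumes all values: [0, 1, 2].
Therefore out = [0, 1, 2].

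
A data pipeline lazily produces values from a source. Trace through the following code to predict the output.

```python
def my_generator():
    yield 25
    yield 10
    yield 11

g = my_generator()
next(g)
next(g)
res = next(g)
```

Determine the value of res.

Step 1: my_generator() creates a generator.
Step 2: next(g) yields 25 (consumed and discarded).
Step 3: next(g) yields 10 (consumed and discarded).
Step 4: next(g) yields 11, assigned to res.
Therefore res = 11.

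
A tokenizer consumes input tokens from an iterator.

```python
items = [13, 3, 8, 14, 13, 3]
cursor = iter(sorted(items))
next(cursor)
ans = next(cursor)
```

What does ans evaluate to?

Step 1: sorted([13, 3, 8, 14, 13, 3]) = [3, 3, 8, 13, 13, 14].
Step 2: Create iterator and skip 1 elements.
Step 3: next() returns 3.
Therefore ans = 3.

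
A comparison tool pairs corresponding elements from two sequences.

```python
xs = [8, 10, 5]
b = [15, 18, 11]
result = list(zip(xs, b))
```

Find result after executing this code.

Step 1: zip pairs elements at same index:
  Index 0: (8, 15)
  Index 1: (10, 18)
  Index 2: (5, 11)
Therefore result = [(8, 15), (10, 18), (5, 11)].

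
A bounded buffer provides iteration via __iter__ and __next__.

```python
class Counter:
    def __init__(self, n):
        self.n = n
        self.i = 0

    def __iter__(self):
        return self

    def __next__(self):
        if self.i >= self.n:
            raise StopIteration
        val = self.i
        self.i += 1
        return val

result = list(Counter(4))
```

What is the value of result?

Step 1: Counter(4) creates an iterator counting 0 to 3.
Step 2: list() consumes all values: [0, 1, 2, 3].
Therefore result = [0, 1, 2, 3].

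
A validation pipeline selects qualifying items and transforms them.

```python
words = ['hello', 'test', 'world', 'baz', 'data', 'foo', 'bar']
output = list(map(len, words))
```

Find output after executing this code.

Step 1: Map len() to each word:
  'hello' -> 5
  'test' -> 4
  'world' -> 5
  'baz' -> 3
  'data' -> 4
  'foo' -> 3
  'bar' -> 3
Therefore output = [5, 4, 5, 3, 4, 3, 3].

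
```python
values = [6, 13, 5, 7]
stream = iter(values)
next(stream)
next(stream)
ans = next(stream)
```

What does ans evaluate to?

Step 1: Create iterator over [6, 13, 5, 7].
Step 2: next() consumes 6.
Step 3: next() consumes 13.
Step 4: next() returns 5.
Therefore ans = 5.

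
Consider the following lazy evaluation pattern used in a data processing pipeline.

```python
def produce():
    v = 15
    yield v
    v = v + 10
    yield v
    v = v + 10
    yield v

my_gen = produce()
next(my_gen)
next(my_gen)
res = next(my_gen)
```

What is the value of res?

Step 1: Trace through generator execution:
  Yield 1: v starts at 15, yield 15
  Yield 2: v = 15 + 10 = 25, yield 25
  Yield 3: v = 25 + 10 = 35, yield 35
Step 2: First next() gets 15, second next() gets the second value, third next() yields 35.
Therefore res = 35.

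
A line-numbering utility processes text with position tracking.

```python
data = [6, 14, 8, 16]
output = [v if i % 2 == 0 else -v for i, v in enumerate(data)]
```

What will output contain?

Step 1: For each (i, v), keep v if i is even, negate if odd:
  i=0 (even): keep 6
  i=1 (odd): negate to -14
  i=2 (even): keep 8
  i=3 (odd): negate to -16
Therefore output = [6, -14, 8, -16].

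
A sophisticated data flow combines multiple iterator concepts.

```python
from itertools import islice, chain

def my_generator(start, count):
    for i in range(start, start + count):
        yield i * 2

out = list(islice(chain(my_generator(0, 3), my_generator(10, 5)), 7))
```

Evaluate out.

Step 1: my_generator(0, 3) yields [0, 2, 4].
Step 2: my_generator(10, 5) yields [20, 22, 24, 26, 28].
Step 3: chain concatenates: [0, 2, 4, 20, 22, 24, 26, 28].
Step 4: islice takes first 7: [0, 2, 4, 20, 22, 24, 26].
Therefore out = [0, 2, 4, 20, 22, 24, 26].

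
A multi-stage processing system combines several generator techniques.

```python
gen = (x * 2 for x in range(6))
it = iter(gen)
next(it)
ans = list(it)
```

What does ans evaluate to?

Step 1: Generator produces [0, 2, 4, 6, 8, 10].
Step 2: next(it) consumes first element (0).
Step 3: list(it) collects remaining: [2, 4, 6, 8, 10].
Therefore ans = [2, 4, 6, 8, 10].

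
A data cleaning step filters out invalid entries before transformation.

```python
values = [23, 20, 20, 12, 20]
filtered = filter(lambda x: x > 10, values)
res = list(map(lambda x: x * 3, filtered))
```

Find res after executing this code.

Step 1: Filter values for elements > 10:
  23: kept
  20: kept
  20: kept
  12: kept
  20: kept
Step 2: Map x * 3 on filtered [23, 20, 20, 12, 20]:
  23 -> 69
  20 -> 60
  20 -> 60
  12 -> 36
  20 -> 60
Therefore res = [69, 60, 60, 36, 60].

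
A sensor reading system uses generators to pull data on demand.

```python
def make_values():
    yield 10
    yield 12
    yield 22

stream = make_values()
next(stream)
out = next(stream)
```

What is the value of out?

Step 1: make_values() creates a generator.
Step 2: next(stream) yields 10 (consumed and discarded).
Step 3: next(stream) yields 12, assigned to out.
Therefore out = 12.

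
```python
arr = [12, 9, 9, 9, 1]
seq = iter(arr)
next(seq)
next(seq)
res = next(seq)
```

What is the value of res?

Step 1: Create iterator over [12, 9, 9, 9, 1].
Step 2: next() consumes 12.
Step 3: next() consumes 9.
Step 4: next() returns 9.
Therefore res = 9.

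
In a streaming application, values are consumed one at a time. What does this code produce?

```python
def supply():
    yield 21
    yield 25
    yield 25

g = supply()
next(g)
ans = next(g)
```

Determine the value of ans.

Step 1: supply() creates a generator.
Step 2: next(g) yields 21 (consumed and discarded).
Step 3: next(g) yields 25, assigned to ans.
Therefore ans = 25.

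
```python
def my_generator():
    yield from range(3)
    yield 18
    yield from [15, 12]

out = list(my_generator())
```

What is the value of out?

Step 1: Trace yields in order:
  yield 0
  yield 1
  yield 2
  yield 18
  yield 15
  yield 12
Therefore out = [0, 1, 2, 18, 15, 12].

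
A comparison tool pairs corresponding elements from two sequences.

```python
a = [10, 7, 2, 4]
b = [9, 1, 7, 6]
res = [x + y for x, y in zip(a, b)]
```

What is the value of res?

Step 1: Add corresponding elements:
  10 + 9 = 19
  7 + 1 = 8
  2 + 7 = 9
  4 + 6 = 10
Therefore res = [19, 8, 9, 10].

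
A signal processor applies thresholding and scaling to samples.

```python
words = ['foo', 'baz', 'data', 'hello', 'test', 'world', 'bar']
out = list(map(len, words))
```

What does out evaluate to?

Step 1: Map len() to each word:
  'foo' -> 3
  'baz' -> 3
  'data' -> 4
  'hello' -> 5
  'test' -> 4
  'world' -> 5
  'bar' -> 3
Therefore out = [3, 3, 4, 5, 4, 5, 3].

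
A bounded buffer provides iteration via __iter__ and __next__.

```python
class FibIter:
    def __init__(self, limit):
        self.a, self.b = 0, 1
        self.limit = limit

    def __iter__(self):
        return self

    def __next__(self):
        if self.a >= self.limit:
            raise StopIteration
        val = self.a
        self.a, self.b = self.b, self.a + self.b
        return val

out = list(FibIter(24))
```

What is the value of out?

Step 1: Fibonacci-like sequence (a=0, b=1) until >= 24:
  Yield 0, then a,b = 1,1
  Yield 1, then a,b = 1,2
  Yield 1, then a,b = 2,3
  Yield 2, then a,b = 3,5
  Yield 3, then a,b = 5,8
  Yield 5, then a,b = 8,13
  Yield 8, then a,b = 13,21
  Yield 13, then a,b = 21,34
  Yield 21, then a,b = 34,55
Step 2: 34 >= 24, stop.
Therefore out = [0, 1, 1, 2, 3, 5, 8, 13, 21].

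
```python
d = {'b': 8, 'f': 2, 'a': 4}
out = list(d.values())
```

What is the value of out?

Step 1: d.values() returns the dictionary values in insertion order.
Therefore out = [8, 2, 4].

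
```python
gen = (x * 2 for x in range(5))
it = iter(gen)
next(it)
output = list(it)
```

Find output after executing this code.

Step 1: Generator produces [0, 2, 4, 6, 8].
Step 2: next(it) consumes first element (0).
Step 3: list(it) collects remaining: [2, 4, 6, 8].
Therefore output = [2, 4, 6, 8].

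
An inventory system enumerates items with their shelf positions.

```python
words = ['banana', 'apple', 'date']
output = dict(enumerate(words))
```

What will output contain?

Step 1: enumerate pairs indices with words:
  0 -> 'banana'
  1 -> 'apple'
  2 -> 'date'
Therefore output = {0: 'banana', 1: 'apple', 2: 'date'}.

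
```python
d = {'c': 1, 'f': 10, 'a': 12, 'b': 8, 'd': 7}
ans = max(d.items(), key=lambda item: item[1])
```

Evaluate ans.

Step 1: Find item with maximum value:
  ('c', 1)
  ('f', 10)
  ('a', 12)
  ('b', 8)
  ('d', 7)
Step 2: Maximum value is 12 at key 'a'.
Therefore ans = ('a', 12).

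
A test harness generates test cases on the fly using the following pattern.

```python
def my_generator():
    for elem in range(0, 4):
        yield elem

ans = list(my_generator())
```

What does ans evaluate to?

Step 1: The generator yields each value from range(0, 4).
Step 2: list() consumes all yields: [0, 1, 2, 3].
Therefore ans = [0, 1, 2, 3].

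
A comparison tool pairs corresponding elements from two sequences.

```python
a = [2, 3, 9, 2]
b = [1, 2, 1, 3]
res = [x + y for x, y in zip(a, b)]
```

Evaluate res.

Step 1: Add corresponding elements:
  2 + 1 = 3
  3 + 2 = 5
  9 + 1 = 10
  2 + 3 = 5
Therefore res = [3, 5, 10, 5].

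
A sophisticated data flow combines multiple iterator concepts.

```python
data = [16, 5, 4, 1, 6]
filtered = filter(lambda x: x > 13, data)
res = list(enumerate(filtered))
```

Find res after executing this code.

Step 1: Filter [16, 5, 4, 1, 6] for > 13: [16].
Step 2: enumerate re-indexes from 0: [(0, 16)].
Therefore res = [(0, 16)].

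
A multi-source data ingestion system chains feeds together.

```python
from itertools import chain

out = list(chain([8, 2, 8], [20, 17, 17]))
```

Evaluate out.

Step 1: chain() concatenates iterables: [8, 2, 8] + [20, 17, 17].
Therefore out = [8, 2, 8, 20, 17, 17].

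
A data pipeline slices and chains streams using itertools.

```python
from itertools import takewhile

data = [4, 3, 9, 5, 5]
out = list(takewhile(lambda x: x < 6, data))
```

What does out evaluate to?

Step 1: takewhile stops at first element >= 6:
  4 < 6: take
  3 < 6: take
  9 >= 6: stop
Therefore out = [4, 3].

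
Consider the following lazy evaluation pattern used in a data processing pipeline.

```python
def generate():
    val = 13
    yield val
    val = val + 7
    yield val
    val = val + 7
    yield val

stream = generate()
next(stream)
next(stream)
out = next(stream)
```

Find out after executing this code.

Step 1: Trace through generator execution:
  Yield 1: val starts at 13, yield 13
  Yield 2: val = 13 + 7 = 20, yield 20
  Yield 3: val = 20 + 7 = 27, yield 27
Step 2: First next() gets 13, second next() gets the second value, third next() yields 27.
Therefore out = 27.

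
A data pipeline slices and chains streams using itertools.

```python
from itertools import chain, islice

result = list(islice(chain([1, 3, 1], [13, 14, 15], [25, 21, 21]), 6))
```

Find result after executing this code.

Step 1: chain([1, 3, 1], [13, 14, 15], [25, 21, 21]) = [1, 3, 1, 13, 14, 15, 25, 21, 21].
Step 2: islice takes first 6 elements: [1, 3, 1, 13, 14, 15].
Therefore result = [1, 3, 1, 13, 14, 15].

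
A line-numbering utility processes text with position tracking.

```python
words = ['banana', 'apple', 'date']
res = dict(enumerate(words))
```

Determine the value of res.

Step 1: enumerate pairs indices with words:
  0 -> 'banana'
  1 -> 'apple'
  2 -> 'date'
Therefore res = {0: 'banana', 1: 'apple', 2: 'date'}.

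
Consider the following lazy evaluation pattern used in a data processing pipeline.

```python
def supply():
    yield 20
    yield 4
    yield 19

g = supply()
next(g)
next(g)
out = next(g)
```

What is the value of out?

Step 1: supply() creates a generator.
Step 2: next(g) yields 20 (consumed and discarded).
Step 3: next(g) yields 4 (consumed and discarded).
Step 4: next(g) yields 19, assigned to out.
Therefore out = 19.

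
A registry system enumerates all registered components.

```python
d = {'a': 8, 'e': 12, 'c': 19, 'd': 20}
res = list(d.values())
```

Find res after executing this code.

Step 1: d.values() returns the dictionary values in insertion order.
Therefore res = [8, 12, 19, 20].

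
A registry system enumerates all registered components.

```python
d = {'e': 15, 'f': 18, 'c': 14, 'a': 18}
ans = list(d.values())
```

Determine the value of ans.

Step 1: d.values() returns the dictionary values in insertion order.
Therefore ans = [15, 18, 14, 18].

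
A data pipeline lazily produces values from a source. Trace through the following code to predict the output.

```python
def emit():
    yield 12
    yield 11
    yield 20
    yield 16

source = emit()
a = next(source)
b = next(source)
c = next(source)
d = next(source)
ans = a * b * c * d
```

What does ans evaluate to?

Step 1: Create generator and consume all values:
  a = next(source) = 12
  b = next(source) = 11
  c = next(source) = 20
  d = next(source) = 16
Step 2: ans = 12 * 11 * 20 * 16 = 42240.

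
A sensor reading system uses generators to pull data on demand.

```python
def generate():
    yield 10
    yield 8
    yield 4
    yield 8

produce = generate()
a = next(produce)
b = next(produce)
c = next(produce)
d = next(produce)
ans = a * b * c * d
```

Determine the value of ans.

Step 1: Create generator and consume all values:
  a = next(produce) = 10
  b = next(produce) = 8
  c = next(produce) = 4
  d = next(produce) = 8
Step 2: ans = 10 * 8 * 4 * 8 = 2560.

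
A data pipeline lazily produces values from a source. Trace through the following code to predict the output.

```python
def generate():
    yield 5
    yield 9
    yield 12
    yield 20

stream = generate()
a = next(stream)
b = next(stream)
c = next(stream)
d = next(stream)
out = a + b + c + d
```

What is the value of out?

Step 1: Create generator and consume all values:
  a = next(stream) = 5
  b = next(stream) = 9
  c = next(stream) = 12
  d = next(stream) = 20
Step 2: out = 5 + 9 + 12 + 20 = 46.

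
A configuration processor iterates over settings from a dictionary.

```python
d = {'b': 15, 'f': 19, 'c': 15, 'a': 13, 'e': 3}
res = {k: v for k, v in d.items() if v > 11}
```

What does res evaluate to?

Step 1: Filter items where value > 11:
  'b': 15 > 11: kept
  'f': 19 > 11: kept
  'c': 15 > 11: kept
  'a': 13 > 11: kept
  'e': 3 <= 11: removed
Therefore res = {'b': 15, 'f': 19, 'c': 15, 'a': 13}.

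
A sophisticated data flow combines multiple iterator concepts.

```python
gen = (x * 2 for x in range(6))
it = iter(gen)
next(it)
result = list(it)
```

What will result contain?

Step 1: Generator produces [0, 2, 4, 6, 8, 10].
Step 2: next(it) consumes first element (0).
Step 3: list(it) collects remaining: [2, 4, 6, 8, 10].
Therefore result = [2, 4, 6, 8, 10].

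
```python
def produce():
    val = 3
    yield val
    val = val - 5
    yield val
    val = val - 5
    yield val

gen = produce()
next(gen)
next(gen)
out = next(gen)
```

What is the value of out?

Step 1: Trace through generator execution:
  Yield 1: val starts at 3, yield 3
  Yield 2: val = 3 - 5 = -2, yield -2
  Yield 3: val = -2 - 5 = -7, yield -7
Step 2: First next() gets 3, second next() gets the second value, third next() yields -7.
Therefore out = -7.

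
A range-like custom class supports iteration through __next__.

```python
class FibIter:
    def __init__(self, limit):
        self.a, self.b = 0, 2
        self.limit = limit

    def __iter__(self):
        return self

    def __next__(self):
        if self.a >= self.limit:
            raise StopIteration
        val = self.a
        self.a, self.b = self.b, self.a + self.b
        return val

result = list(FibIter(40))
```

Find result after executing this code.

Step 1: Fibonacci-like sequence (a=0, b=2) until >= 40:
  Yield 0, then a,b = 2,2
  Yield 2, then a,b = 2,4
  Yield 2, then a,b = 4,6
  Yield 4, then a,b = 6,10
  Yield 6, then a,b = 10,16
  Yield 10, then a,b = 16,26
  Yield 16, then a,b = 26,42
  Yield 26, then a,b = 42,68
Step 2: 42 >= 40, stop.
Therefore result = [0, 2, 2, 4, 6, 10, 16, 26].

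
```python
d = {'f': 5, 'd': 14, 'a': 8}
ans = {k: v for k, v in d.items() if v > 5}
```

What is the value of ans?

Step 1: Filter items where value > 5:
  'f': 5 <= 5: removed
  'd': 14 > 5: kept
  'a': 8 > 5: kept
Therefore ans = {'d': 14, 'a': 8}.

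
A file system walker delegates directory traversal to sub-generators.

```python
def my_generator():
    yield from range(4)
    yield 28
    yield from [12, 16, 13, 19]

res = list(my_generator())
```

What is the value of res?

Step 1: Trace yields in order:
  yield 0
  yield 1
  yield 2
  yield 3
  yield 28
  yield 12
  yield 16
  yield 13
  yield 19
Therefore res = [0, 1, 2, 3, 28, 12, 16, 13, 19].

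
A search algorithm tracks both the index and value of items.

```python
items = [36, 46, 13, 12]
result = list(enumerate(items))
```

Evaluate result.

Step 1: enumerate pairs each element with its index:
  (0, 36)
  (1, 46)
  (2, 13)
  (3, 12)
Therefore result = [(0, 36), (1, 46), (2, 13), (3, 12)].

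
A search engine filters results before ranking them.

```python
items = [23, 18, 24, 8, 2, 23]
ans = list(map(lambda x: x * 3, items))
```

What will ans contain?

Step 1: Apply lambda x: x * 3 to each element:
  23 -> 69
  18 -> 54
  24 -> 72
  8 -> 24
  2 -> 6
  23 -> 69
Therefore ans = [69, 54, 72, 24, 6, 69].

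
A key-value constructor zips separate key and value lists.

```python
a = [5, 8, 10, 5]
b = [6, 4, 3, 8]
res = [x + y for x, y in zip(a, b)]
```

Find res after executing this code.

Step 1: Add corresponding elements:
  5 + 6 = 11
  8 + 4 = 12
  10 + 3 = 13
  5 + 8 = 13
Therefore res = [11, 12, 13, 13].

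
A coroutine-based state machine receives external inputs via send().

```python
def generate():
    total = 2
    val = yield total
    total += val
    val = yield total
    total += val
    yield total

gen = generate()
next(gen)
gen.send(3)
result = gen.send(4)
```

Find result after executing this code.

Step 1: next() -> yield total=2.
Step 2: send(3) -> val=3, total = 2+3 = 5, yield 5.
Step 3: send(4) -> val=4, total = 5+4 = 9, yield 9.
Therefore result = 9.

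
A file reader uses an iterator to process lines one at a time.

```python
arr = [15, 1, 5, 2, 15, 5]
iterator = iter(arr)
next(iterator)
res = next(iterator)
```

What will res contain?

Step 1: Create iterator over [15, 1, 5, 2, 15, 5].
Step 2: next() consumes 15.
Step 3: next() returns 1.
Therefore res = 1.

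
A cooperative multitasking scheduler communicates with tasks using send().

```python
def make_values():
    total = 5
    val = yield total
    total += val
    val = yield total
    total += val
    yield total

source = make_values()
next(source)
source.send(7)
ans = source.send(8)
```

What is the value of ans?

Step 1: next() -> yield total=5.
Step 2: send(7) -> val=7, total = 5+7 = 12, yield 12.
Step 3: send(8) -> val=8, total = 12+8 = 20, yield 20.
Therefore ans = 20.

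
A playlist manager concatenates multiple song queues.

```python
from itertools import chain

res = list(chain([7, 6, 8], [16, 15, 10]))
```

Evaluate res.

Step 1: chain() concatenates iterables: [7, 6, 8] + [16, 15, 10].
Therefore res = [7, 6, 8, 16, 15, 10].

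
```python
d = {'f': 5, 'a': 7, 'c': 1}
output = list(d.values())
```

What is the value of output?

Step 1: d.values() returns the dictionary values in insertion order.
Therefore output = [5, 7, 1].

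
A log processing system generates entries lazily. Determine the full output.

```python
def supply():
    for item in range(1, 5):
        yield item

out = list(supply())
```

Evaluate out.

Step 1: The generator yields each value from range(1, 5).
Step 2: list() consumes all yields: [1, 2, 3, 4].
Therefore out = [1, 2, 3, 4].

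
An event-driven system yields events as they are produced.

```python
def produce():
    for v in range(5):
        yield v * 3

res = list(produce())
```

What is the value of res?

Step 1: For each v in range(5), yield v * 3:
  v=0: yield 0 * 3 = 0
  v=1: yield 1 * 3 = 3
  v=2: yield 2 * 3 = 6
  v=3: yield 3 * 3 = 9
  v=4: yield 4 * 3 = 12
Therefore res = [0, 3, 6, 9, 12].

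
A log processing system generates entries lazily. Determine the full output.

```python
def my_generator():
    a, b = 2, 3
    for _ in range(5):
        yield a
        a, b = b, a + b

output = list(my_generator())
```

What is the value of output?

Step 1: Fibonacci-like sequence starting with a=2, b=3:
  Iteration 1: yield a=2, then a,b = 3,5
  Iteration 2: yield a=3, then a,b = 5,8
  Iteration 3: yield a=5, then a,b = 8,13
  Iteration 4: yield a=8, then a,b = 13,21
  Iteration 5: yield a=13, then a,b = 21,34
Therefore output = [2, 3, 5, 8, 13].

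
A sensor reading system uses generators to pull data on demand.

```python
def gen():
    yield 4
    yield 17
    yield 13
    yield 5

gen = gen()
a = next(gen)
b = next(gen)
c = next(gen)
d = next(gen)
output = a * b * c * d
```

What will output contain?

Step 1: Create generator and consume all values:
  a = next(gen) = 4
  b = next(gen) = 17
  c = next(gen) = 13
  d = next(gen) = 5
Step 2: output = 4 * 17 * 13 * 5 = 4420.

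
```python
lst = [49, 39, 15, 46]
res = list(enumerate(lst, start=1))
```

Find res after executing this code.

Step 1: enumerate with start=1:
  (1, 49)
  (2, 39)
  (3, 15)
  (4, 46)
Therefore res = [(1, 49), (2, 39), (3, 15), (4, 46)].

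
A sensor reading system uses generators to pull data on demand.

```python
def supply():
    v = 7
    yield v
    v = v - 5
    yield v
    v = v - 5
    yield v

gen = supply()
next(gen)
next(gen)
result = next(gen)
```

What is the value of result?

Step 1: Trace through generator execution:
  Yield 1: v starts at 7, yield 7
  Yield 2: v = 7 - 5 = 2, yield 2
  Yield 3: v = 2 - 5 = -3, yield -3
Step 2: First next() gets 7, second next() gets the second value, third next() yields -3.
Therefore result = -3.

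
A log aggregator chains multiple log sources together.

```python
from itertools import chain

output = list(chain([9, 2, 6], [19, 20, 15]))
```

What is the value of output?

Step 1: chain() concatenates iterables: [9, 2, 6] + [19, 20, 15].
Therefore output = [9, 2, 6, 19, 20, 15].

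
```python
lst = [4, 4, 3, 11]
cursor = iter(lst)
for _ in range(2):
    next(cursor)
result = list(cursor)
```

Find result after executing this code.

Step 1: Create iterator over [4, 4, 3, 11].
Step 2: Advance 2 positions (consuming [4, 4]).
Step 3: list() collects remaining elements: [3, 11].
Therefore result = [3, 11].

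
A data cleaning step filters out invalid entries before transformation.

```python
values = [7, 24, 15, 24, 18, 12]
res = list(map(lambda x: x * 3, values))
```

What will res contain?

Step 1: Apply lambda x: x * 3 to each element:
  7 -> 21
  24 -> 72
  15 -> 45
  24 -> 72
  18 -> 54
  12 -> 36
Therefore res = [21, 72, 45, 72, 54, 36].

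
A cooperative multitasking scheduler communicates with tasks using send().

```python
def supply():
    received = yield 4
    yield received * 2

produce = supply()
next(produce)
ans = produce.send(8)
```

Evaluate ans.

Step 1: next(produce) advances to first yield, producing 4.
Step 2: send(8) resumes, received = 8.
Step 3: yield received * 2 = 8 * 2 = 16.
Therefore ans = 16.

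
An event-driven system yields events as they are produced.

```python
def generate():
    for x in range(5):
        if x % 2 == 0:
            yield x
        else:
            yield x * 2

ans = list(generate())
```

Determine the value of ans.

Step 1: For each x in range(5), yield x if even, else x*2:
  x=0 (even): yield 0
  x=1 (odd): yield 1*2 = 2
  x=2 (even): yield 2
  x=3 (odd): yield 3*2 = 6
  x=4 (even): yield 4
Therefore ans = [0, 2, 2, 6, 4].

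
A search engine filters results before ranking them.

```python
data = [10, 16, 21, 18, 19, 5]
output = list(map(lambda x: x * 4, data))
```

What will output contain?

Step 1: Apply lambda x: x * 4 to each element:
  10 -> 40
  16 -> 64
  21 -> 84
  18 -> 72
  19 -> 76
  5 -> 20
Therefore output = [40, 64, 84, 72, 76, 20].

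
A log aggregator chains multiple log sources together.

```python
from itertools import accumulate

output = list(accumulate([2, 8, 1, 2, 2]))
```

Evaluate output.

Step 1: accumulate computes running sums:
  + 2 = 2
  + 8 = 10
  + 1 = 11
  + 2 = 13
  + 2 = 15
Therefore output = [2, 10, 11, 13, 15].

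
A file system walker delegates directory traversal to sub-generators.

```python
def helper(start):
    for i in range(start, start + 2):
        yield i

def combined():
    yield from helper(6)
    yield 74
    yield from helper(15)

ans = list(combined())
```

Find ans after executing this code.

Step 1: combined() delegates to helper(6):
  yield 6
  yield 7
Step 2: yield 74
Step 3: Delegates to helper(15):
  yield 15
  yield 16
Therefore ans = [6, 7, 74, 15, 16].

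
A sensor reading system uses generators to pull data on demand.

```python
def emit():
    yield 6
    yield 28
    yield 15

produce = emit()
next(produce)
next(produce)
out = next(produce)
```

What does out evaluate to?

Step 1: emit() creates a generator.
Step 2: next(produce) yields 6 (consumed and discarded).
Step 3: next(produce) yields 28 (consumed and discarded).
Step 4: next(produce) yields 15, assigned to out.
Therefore out = 15.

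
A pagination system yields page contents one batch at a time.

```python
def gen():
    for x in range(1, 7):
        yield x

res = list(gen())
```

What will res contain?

Step 1: The generator yields each value from range(1, 7).
Step 2: list() consumes all yields: [1, 2, 3, 4, 5, 6].
Therefore res = [1, 2, 3, 4, 5, 6].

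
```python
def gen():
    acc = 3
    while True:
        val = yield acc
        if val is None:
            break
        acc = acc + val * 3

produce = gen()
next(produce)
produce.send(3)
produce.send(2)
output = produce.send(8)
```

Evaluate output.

Step 1: next() -> yield acc=3.
Step 2: send(3) -> val=3, acc = 3 + 3*3 = 12, yield 12.
Step 3: send(2) -> val=2, acc = 12 + 2*3 = 18, yield 18.
Step 4: send(8) -> val=8, acc = 18 + 8*3 = 42, yield 42.
Therefore output = 42.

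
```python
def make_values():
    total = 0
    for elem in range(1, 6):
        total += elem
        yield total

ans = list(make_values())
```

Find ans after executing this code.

Step 1: Generator accumulates running sum:
  elem=1: total = 1, yield 1
  elem=2: total = 3, yield 3
  elem=3: total = 6, yield 6
  elem=4: total = 10, yield 10
  elem=5: total = 15, yield 15
Therefore ans = [1, 3, 6, 10, 15].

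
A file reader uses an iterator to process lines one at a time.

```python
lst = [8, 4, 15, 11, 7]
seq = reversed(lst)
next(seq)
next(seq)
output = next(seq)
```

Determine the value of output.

Step 1: reversed([8, 4, 15, 11, 7]) gives iterator: [7, 11, 15, 4, 8].
Step 2: First next() = 7, second next() = 11.
Step 3: Third next() = 15.
Therefore output = 15.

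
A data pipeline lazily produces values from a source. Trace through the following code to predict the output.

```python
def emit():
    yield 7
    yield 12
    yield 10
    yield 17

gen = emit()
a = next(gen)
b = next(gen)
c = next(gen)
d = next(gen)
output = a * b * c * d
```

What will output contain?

Step 1: Create generator and consume all values:
  a = next(gen) = 7
  b = next(gen) = 12
  c = next(gen) = 10
  d = next(gen) = 17
Step 2: output = 7 * 12 * 10 * 17 = 14280.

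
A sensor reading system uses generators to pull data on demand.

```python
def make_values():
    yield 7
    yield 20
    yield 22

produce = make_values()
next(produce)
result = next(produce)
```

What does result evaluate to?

Step 1: make_values() creates a generator.
Step 2: next(produce) yields 7 (consumed and discarded).
Step 3: next(produce) yields 20, assigned to result.
Therefore result = 20.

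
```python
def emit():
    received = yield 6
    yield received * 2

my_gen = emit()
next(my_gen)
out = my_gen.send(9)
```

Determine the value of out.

Step 1: next(my_gen) advances to first yield, producing 6.
Step 2: send(9) resumes, received = 9.
Step 3: yield received * 2 = 9 * 2 = 18.
Therefore out = 18.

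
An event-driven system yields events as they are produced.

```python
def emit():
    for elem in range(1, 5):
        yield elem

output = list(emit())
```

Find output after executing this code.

Step 1: The generator yields each value from range(1, 5).
Step 2: list() consumes all yields: [1, 2, 3, 4].
Therefore output = [1, 2, 3, 4].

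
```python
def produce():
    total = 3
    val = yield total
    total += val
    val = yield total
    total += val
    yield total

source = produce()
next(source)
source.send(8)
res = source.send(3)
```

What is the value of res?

Step 1: next() -> yield total=3.
Step 2: send(8) -> val=8, total = 3+8 = 11, yield 11.
Step 3: send(3) -> val=3, total = 11+3 = 14, yield 14.
Therefore res = 14.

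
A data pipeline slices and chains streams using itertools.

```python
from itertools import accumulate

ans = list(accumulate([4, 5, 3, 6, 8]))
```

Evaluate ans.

Step 1: accumulate computes running sums:
  + 4 = 4
  + 5 = 9
  + 3 = 12
  + 6 = 18
  + 8 = 26
Therefore ans = [4, 9, 12, 18, 26].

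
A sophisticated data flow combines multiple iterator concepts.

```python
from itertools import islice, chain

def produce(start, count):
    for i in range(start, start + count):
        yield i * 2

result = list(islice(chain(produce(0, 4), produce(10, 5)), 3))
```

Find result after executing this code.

Step 1: produce(0, 4) yields [0, 2, 4, 6].
Step 2: produce(10, 5) yields [20, 22, 24, 26, 28].
Step 3: chain concatenates: [0, 2, 4, 6, 20, 22, 24, 26, 28].
Step 4: islice takes first 3: [0, 2, 4].
Therefore result = [0, 2, 4].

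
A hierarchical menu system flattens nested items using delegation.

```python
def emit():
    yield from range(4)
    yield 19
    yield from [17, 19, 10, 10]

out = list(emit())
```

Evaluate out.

Step 1: Trace yields in order:
  yield 0
  yield 1
  yield 2
  yield 3
  yield 19
  yield 17
  yield 19
  yield 10
  yield 10
Therefore out = [0, 1, 2, 3, 19, 17, 19, 10, 10].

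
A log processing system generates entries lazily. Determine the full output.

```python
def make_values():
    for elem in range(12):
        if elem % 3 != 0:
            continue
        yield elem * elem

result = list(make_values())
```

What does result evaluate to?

Step 1: Only yield elem**2 when elem is divisible by 3:
  elem=0: 0 % 3 == 0, yield 0**2 = 0
  elem=3: 3 % 3 == 0, yield 3**2 = 9
  elem=6: 6 % 3 == 0, yield 6**2 = 36
  elem=9: 9 % 3 == 0, yield 9**2 = 81
Therefore result = [0, 9, 36, 81].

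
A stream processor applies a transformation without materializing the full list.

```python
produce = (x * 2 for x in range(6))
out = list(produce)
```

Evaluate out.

Step 1: For each x in range(6), compute x*2:
  x=0: 0*2 = 0
  x=1: 1*2 = 2
  x=2: 2*2 = 4
  x=3: 3*2 = 6
  x=4: 4*2 = 8
  x=5: 5*2 = 10
Therefore out = [0, 2, 4, 6, 8, 10].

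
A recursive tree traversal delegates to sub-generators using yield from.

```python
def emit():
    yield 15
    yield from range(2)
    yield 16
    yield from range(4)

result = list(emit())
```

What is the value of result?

Step 1: Trace yields in order:
  yield 15
  yield 0
  yield 1
  yield 16
  yield 0
  yield 1
  yield 2
  yield 3
Therefore result = [15, 0, 1, 16, 0, 1, 2, 3].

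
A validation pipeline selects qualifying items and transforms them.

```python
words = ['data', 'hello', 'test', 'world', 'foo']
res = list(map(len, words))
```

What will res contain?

Step 1: Map len() to each word:
  'data' -> 4
  'hello' -> 5
  'test' -> 4
  'world' -> 5
  'foo' -> 3
Therefore res = [4, 5, 4, 5, 3].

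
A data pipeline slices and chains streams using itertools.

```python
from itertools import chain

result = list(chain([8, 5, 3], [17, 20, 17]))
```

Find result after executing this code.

Step 1: chain() concatenates iterables: [8, 5, 3] + [17, 20, 17].
Therefore result = [8, 5, 3, 17, 20, 17].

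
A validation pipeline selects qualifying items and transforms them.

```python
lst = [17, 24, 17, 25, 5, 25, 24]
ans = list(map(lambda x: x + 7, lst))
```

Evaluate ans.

Step 1: Apply lambda x: x + 7 to each element:
  17 -> 24
  24 -> 31
  17 -> 24
  25 -> 32
  5 -> 12
  25 -> 32
  24 -> 31
Therefore ans = [24, 31, 24, 32, 12, 32, 31].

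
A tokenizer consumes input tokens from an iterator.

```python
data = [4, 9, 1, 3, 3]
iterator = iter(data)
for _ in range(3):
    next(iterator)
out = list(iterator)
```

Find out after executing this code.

Step 1: Create iterator over [4, 9, 1, 3, 3].
Step 2: Advance 3 positions (consuming [4, 9, 1]).
Step 3: list() collects remaining elements: [3, 3].
Therefore out = [3, 3].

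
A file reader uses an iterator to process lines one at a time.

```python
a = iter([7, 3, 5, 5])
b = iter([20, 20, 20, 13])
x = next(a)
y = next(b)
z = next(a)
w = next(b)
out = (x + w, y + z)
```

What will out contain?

Step 1: a iterates [7, 3, 5, 5], b iterates [20, 20, 20, 13].
Step 2: x = next(a) = 7, y = next(b) = 20.
Step 3: z = next(a) = 3, w = next(b) = 20.
Step 4: out = (7 + 20, 20 + 3) = (27, 23).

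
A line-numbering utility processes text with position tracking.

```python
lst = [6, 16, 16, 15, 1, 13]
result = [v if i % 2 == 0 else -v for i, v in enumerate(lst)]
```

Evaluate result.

Step 1: For each (i, v), keep v if i is even, negate if odd:
  i=0 (even): keep 6
  i=1 (odd): negate to -16
  i=2 (even): keep 16
  i=3 (odd): negate to -15
  i=4 (even): keep 1
  i=5 (odd): negate to -13
Therefore result = [6, -16, 16, -15, 1, -13].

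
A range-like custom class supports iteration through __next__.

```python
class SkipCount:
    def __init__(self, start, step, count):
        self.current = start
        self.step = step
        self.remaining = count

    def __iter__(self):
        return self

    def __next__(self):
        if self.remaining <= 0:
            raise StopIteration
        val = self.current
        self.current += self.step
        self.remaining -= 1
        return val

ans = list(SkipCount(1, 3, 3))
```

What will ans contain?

Step 1: SkipCount starts at 1, increments by 3, for 3 steps:
  Yield 1, then current += 3
  Yield 4, then current += 3
  Yield 7, then current += 3
Therefore ans = [1, 4, 7].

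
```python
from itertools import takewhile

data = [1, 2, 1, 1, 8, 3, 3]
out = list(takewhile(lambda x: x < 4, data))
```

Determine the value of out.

Step 1: takewhile stops at first element >= 4:
  1 < 4: take
  2 < 4: take
  1 < 4: take
  1 < 4: take
  8 >= 4: stop
Therefore out = [1, 2, 1, 1].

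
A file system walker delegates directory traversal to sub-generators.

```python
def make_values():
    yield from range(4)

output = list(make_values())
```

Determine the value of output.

Step 1: yield from delegates to the iterable, yielding each element.
Step 2: Collected values: [0, 1, 2, 3].
Therefore output = [0, 1, 2, 3].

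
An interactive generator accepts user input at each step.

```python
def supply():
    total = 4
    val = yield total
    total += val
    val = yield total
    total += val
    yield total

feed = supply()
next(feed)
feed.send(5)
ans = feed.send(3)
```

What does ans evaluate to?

Step 1: next() -> yield total=4.
Step 2: send(5) -> val=5, total = 4+5 = 9, yield 9.
Step 3: send(3) -> val=3, total = 9+3 = 12, yield 12.
Therefore ans = 12.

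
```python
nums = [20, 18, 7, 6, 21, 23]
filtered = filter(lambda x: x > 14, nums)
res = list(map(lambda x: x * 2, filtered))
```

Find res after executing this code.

Step 1: Filter nums for elements > 14:
  20: kept
  18: kept
  7: removed
  6: removed
  21: kept
  23: kept
Step 2: Map x * 2 on filtered [20, 18, 21, 23]:
  20 -> 40
  18 -> 36
  21 -> 42
  23 -> 46
Therefore res = [40, 36, 42, 46].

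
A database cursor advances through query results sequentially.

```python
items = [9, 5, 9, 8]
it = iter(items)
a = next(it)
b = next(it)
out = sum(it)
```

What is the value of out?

Step 1: Create iterator over [9, 5, 9, 8].
Step 2: a = next() = 9, b = next() = 5.
Step 3: sum() of remaining [9, 8] = 17.
Therefore out = 17.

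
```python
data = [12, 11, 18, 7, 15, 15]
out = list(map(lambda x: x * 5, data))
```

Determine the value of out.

Step 1: Apply lambda x: x * 5 to each element:
  12 -> 60
  11 -> 55
  18 -> 90
  7 -> 35
  15 -> 75
  15 -> 75
Therefore out = [60, 55, 90, 35, 75, 75].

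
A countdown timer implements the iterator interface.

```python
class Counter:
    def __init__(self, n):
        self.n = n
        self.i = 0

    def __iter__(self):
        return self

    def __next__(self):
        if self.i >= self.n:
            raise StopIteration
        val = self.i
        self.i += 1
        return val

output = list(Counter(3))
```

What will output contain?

Step 1: Counter(3) creates an iterator counting 0 to 2.
Step 2: list() consumes all values: [0, 1, 2].
Therefore output = [0, 1, 2].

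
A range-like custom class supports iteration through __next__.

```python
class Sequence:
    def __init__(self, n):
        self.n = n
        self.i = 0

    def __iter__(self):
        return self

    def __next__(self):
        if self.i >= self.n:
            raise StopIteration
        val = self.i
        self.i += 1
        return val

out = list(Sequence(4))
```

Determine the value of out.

Step 1: Sequence(4) creates an iterator counting 0 to 3.
Step 2: list() consumes all values: [0, 1, 2, 3].
Therefore out = [0, 1, 2, 3].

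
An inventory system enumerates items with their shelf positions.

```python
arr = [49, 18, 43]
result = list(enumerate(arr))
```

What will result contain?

Step 1: enumerate pairs each element with its index:
  (0, 49)
  (1, 18)
  (2, 43)
Therefore result = [(0, 49), (1, 18), (2, 43)].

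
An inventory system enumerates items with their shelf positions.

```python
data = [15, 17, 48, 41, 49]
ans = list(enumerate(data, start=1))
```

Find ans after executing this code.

Step 1: enumerate with start=1:
  (1, 15)
  (2, 17)
  (3, 48)
  (4, 41)
  (5, 49)
Therefore ans = [(1, 15), (2, 17), (3, 48), (4, 41), (5, 49)].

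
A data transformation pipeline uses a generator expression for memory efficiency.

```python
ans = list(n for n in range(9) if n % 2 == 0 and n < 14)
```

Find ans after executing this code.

Step 1: Filter range(9) where n % 2 == 0 and n < 14:
  n=0: both conditions met, included
  n=1: excluded (1 % 2 != 0)
  n=2: both conditions met, included
  n=3: excluded (3 % 2 != 0)
  n=4: both conditions met, included
  n=5: excluded (5 % 2 != 0)
  n=6: both conditions met, included
  n=7: excluded (7 % 2 != 0)
  n=8: both conditions met, included
Therefore ans = [0, 2, 4, 6, 8].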